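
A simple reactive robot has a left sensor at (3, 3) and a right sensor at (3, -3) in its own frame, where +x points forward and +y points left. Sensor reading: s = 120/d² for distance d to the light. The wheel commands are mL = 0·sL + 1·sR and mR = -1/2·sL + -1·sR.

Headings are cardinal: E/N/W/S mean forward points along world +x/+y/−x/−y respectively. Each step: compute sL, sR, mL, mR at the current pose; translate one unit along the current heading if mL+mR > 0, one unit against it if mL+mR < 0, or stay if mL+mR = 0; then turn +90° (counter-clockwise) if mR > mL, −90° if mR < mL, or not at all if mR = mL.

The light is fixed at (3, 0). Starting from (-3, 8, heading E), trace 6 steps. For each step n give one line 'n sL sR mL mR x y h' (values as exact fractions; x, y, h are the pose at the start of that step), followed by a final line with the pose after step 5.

n=0: pose=(-3,8,E); sL=12/13, sR=60/17; mL=60/17, mR=-882/221; mL+mR=-6/13 → advance -1; mR−mL=-1662/221 → turn -1·90°
n=1: pose=(-4,8,S); sL=120/41, sR=24/25; mL=24/25, mR=-2484/1025; mL+mR=-60/41 → advance -1; mR−mL=-3468/1025 → turn -1·90°
n=2: pose=(-4,9,W); sL=15/17, sR=30/61; mL=30/61, mR=-1935/2074; mL+mR=-15/34 → advance -1; mR−mL=-2955/2074 → turn -1·90°
n=3: pose=(-3,9,N); sL=8/15, sR=40/51; mL=40/51, mR=-268/255; mL+mR=-4/15 → advance -1; mR−mL=-156/85 → turn -1·90°
n=4: pose=(-3,8,E); sL=12/13, sR=60/17; mL=60/17, mR=-882/221; mL+mR=-6/13 → advance -1; mR−mL=-1662/221 → turn -1·90°
n=5: pose=(-4,8,S); sL=120/41, sR=24/25; mL=24/25, mR=-2484/1025; mL+mR=-60/41 → advance -1; mR−mL=-3468/1025 → turn -1·90°

0 12/13 60/17 60/17 -882/221 -3 8 E
1 120/41 24/25 24/25 -2484/1025 -4 8 S
2 15/17 30/61 30/61 -1935/2074 -4 9 W
3 8/15 40/51 40/51 -268/255 -3 9 N
4 12/13 60/17 60/17 -882/221 -3 8 E
5 120/41 24/25 24/25 -2484/1025 -4 8 S
final -4 9 W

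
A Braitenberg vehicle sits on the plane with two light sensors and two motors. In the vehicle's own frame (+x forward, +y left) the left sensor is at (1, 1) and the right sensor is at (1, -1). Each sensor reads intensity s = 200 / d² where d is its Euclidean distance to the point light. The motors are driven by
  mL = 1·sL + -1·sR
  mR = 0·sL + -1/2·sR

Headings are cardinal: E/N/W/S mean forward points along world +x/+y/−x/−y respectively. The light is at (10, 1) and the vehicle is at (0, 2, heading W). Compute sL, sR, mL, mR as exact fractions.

200/121 8/5 32/605 -4/5

left sensor world pos  = (-1, 1); dL² = 121
right sensor world pos = (-1, 3); dR² = 125
sL = 200/121 = 200/121
sR = 200/125 = 8/5
mL = 1·sL + -1·sR = 32/605
mR = 0·sL + -1/2·sR = -4/5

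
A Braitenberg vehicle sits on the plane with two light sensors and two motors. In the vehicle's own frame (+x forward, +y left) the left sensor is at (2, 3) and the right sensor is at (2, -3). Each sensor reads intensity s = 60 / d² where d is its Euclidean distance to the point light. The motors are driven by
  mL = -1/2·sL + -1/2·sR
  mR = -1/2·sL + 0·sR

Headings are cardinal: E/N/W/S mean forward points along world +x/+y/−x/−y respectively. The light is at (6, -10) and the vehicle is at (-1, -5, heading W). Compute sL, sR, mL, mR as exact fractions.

left sensor world pos  = (-3, -8); dL² = 85
right sensor world pos = (-3, -2); dR² = 145
sL = 60/85 = 12/17
sR = 60/145 = 12/29
mL = -1/2·sL + -1/2·sR = -276/493
mR = -1/2·sL + 0·sR = -6/17

12/17 12/29 -276/493 -6/17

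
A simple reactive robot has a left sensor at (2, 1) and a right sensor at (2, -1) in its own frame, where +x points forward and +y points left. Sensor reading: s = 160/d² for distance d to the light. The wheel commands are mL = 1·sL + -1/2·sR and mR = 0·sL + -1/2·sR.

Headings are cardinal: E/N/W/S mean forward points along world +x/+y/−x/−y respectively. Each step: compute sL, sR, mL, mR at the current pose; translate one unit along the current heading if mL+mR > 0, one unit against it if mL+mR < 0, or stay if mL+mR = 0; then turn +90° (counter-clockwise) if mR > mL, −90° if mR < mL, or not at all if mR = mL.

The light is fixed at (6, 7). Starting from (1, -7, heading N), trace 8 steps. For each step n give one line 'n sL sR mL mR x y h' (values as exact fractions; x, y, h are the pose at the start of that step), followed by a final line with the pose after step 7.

n=0: pose=(1,-7,N); sL=8/9, sR=1; mL=7/18, mR=-1/2; mL+mR=-1/9 → advance -1; mR−mL=-8/9 → turn -1·90°
n=1: pose=(1,-8,E); sL=32/41, sR=32/53; mL=1040/2173, mR=-16/53; mL+mR=384/2173 → advance +1; mR−mL=-32/41 → turn -1·90°
n=2: pose=(2,-8,S); sL=80/149, sR=80/157; mL=6600/23393, mR=-40/157; mL+mR=640/23393 → advance +1; mR−mL=-80/149 → turn -1·90°
n=3: pose=(2,-9,W); sL=32/65, sR=160/261; mL=3152/16965, mR=-80/261; mL+mR=-2048/16965 → advance -1; mR−mL=-32/65 → turn -1·90°
n=4: pose=(3,-9,N); sL=40/53, sR=4/5; mL=94/265, mR=-2/5; mL+mR=-12/265 → advance -1; mR−mL=-40/53 → turn -1·90°
n=5: pose=(3,-10,E); sL=160/257, sR=32/65; mL=6288/16705, mR=-16/65; mL+mR=2176/16705 → advance +1; mR−mL=-160/257 → turn -1·90°
n=6: pose=(4,-10,S); sL=80/181, sR=16/37; mL=1512/6697, mR=-8/37; mL+mR=64/6697 → advance +1; mR−mL=-80/181 → turn -1·90°
n=7: pose=(4,-11,W); sL=160/377, sR=32/61; mL=3728/22997, mR=-16/61; mL+mR=-2304/22997 → advance -1; mR−mL=-160/377 → turn -1·90°

0 8/9 1 7/18 -1/2 1 -7 N
1 32/41 32/53 1040/2173 -16/53 1 -8 E
2 80/149 80/157 6600/23393 -40/157 2 -8 S
3 32/65 160/261 3152/16965 -80/261 2 -9 W
4 40/53 4/5 94/265 -2/5 3 -9 N
5 160/257 32/65 6288/16705 -16/65 3 -10 E
6 80/181 16/37 1512/6697 -8/37 4 -10 S
7 160/377 32/61 3728/22997 -16/61 4 -11 W
final 5 -11 N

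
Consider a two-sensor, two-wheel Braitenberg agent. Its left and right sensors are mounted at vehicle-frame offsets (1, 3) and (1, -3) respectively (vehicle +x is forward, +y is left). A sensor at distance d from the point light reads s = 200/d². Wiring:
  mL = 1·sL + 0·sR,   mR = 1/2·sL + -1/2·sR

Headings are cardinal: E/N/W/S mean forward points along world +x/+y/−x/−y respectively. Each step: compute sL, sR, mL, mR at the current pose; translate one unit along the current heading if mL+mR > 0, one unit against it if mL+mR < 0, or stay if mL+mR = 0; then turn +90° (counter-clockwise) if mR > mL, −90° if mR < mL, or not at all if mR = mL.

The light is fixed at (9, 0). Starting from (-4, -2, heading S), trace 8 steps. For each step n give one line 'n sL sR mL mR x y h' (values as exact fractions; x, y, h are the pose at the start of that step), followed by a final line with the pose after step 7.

n=0: pose=(-4,-2,S); sL=200/109, sR=40/53; mL=200/109, mR=3120/5777; mL+mR=13720/5777 → advance +1; mR−mL=-7480/5777 → turn -1·90°
n=1: pose=(-4,-3,W); sL=25/29, sR=50/49; mL=25/29, mR=-225/2842; mL+mR=2225/2842 → advance +1; mR−mL=-2675/2842 → turn -1·90°
n=2: pose=(-5,-3,N); sL=200/293, sR=8/5; mL=200/293, mR=-672/1465; mL+mR=328/1465 → advance +1; mR−mL=-1672/1465 → turn -1·90°
n=3: pose=(-5,-2,E); sL=20/17, sR=100/97; mL=20/17, mR=120/1649; mL+mR=2060/1649 → advance +1; mR−mL=-1820/1649 → turn -1·90°
n=4: pose=(-4,-2,S); sL=200/109, sR=40/53; mL=200/109, mR=3120/5777; mL+mR=13720/5777 → advance +1; mR−mL=-7480/5777 → turn -1·90°
n=5: pose=(-4,-3,W); sL=25/29, sR=50/49; mL=25/29, mR=-225/2842; mL+mR=2225/2842 → advance +1; mR−mL=-2675/2842 → turn -1·90°
n=6: pose=(-5,-3,N); sL=200/293, sR=8/5; mL=200/293, mR=-672/1465; mL+mR=328/1465 → advance +1; mR−mL=-1672/1465 → turn -1·90°
n=7: pose=(-5,-2,E); sL=20/17, sR=100/97; mL=20/17, mR=120/1649; mL+mR=2060/1649 → advance +1; mR−mL=-1820/1649 → turn -1·90°

0 200/109 40/53 200/109 3120/5777 -4 -2 S
1 25/29 50/49 25/29 -225/2842 -4 -3 W
2 200/293 8/5 200/293 -672/1465 -5 -3 N
3 20/17 100/97 20/17 120/1649 -5 -2 E
4 200/109 40/53 200/109 3120/5777 -4 -2 S
5 25/29 50/49 25/29 -225/2842 -4 -3 W
6 200/293 8/5 200/293 -672/1465 -5 -3 N
7 20/17 100/97 20/17 120/1649 -5 -2 E
final -4 -2 S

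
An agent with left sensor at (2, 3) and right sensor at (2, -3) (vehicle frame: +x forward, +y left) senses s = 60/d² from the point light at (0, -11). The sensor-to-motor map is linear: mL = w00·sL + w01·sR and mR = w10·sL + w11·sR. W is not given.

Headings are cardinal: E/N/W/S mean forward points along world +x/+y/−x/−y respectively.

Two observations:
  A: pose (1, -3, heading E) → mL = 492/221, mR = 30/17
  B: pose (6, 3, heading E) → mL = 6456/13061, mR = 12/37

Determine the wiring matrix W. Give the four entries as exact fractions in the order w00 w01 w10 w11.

obs A: pose=(1,-3,E) → sL=6/13, sR=30/17, mL=492/221, mR=30/17
obs B: pose=(6,3,E) → sL=60/353, sR=12/37, mL=6456/13061, mR=12/37
sensor matrix S = [[6/13, 30/17], [60/353, 12/37]]; det S = -433728/2886481
solve [mL_A; mL_B] = S·[w00; w01] and [mR_A; mR_B] = S·[w10; w11]:
  w00 = 1, w01 = 1, w10 = 0, w11 = 1

1 1 0 1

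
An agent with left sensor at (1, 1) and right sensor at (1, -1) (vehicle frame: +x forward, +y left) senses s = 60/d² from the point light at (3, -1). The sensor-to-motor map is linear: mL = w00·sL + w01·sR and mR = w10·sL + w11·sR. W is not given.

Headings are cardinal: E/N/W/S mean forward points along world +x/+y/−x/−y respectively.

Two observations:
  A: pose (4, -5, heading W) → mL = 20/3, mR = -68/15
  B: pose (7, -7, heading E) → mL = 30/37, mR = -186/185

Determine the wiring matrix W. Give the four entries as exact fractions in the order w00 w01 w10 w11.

obs A: pose=(4,-5,W) → sL=12/5, sR=20/3, mL=20/3, mR=-68/15
obs B: pose=(7,-7,E) → sL=6/5, sR=30/37, mL=30/37, mR=-186/185
sensor matrix S = [[12/5, 20/3], [6/5, 30/37]]; det S = -224/37
solve [mL_A; mL_B] = S·[w00; w01] and [mR_A; mR_B] = S·[w10; w11]:
  w00 = 0, w01 = 1, w10 = -1/2, w11 = -1/2

0 1 -1/2 -1/2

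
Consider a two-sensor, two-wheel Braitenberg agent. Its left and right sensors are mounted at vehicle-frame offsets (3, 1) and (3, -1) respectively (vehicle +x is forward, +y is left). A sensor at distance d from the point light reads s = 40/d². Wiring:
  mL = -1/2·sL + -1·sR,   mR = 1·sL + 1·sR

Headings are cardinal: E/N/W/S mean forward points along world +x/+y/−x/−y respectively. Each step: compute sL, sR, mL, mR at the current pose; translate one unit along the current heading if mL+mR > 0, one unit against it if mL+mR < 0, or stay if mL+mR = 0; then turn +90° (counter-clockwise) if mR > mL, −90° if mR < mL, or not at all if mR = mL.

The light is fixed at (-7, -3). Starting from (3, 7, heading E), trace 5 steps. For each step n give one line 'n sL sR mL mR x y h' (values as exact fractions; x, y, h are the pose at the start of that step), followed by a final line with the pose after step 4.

0 4/29 4/25 -166/725 216/725 3 7 E
1 40/269 40/313 -17020/84197 23280/84197 4 7 N
2 10/41 5/26 -335/1066 465/1066 4 8 W
3 8/37 8/29 -412/1073 528/1073 3 8 S
4 4/29 4/25 -166/725 216/725 3 7 E
final 4 7 N

n=0: pose=(3,7,E); sL=4/29, sR=4/25; mL=-166/725, mR=216/725; mL+mR=2/29 → advance +1; mR−mL=382/725 → turn +1·90°
n=1: pose=(4,7,N); sL=40/269, sR=40/313; mL=-17020/84197, mR=23280/84197; mL+mR=20/269 → advance +1; mR−mL=40300/84197 → turn +1·90°
n=2: pose=(4,8,W); sL=10/41, sR=5/26; mL=-335/1066, mR=465/1066; mL+mR=5/41 → advance +1; mR−mL=400/533 → turn +1·90°
n=3: pose=(3,8,S); sL=8/37, sR=8/29; mL=-412/1073, mR=528/1073; mL+mR=4/37 → advance +1; mR−mL=940/1073 → turn +1·90°
n=4: pose=(3,7,E); sL=4/29, sR=4/25; mL=-166/725, mR=216/725; mL+mR=2/29 → advance +1; mR−mL=382/725 → turn +1·90°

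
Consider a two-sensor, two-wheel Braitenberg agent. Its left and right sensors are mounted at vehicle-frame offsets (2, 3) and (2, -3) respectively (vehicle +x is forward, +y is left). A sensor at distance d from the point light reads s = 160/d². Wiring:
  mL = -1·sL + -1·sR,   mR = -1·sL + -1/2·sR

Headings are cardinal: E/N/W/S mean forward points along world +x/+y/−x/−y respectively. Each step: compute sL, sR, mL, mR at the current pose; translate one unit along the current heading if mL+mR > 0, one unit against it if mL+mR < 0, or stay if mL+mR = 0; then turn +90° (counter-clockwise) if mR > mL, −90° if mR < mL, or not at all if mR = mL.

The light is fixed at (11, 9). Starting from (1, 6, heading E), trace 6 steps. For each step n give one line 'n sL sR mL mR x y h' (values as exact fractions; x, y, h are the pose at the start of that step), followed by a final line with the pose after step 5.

0 5/2 8/5 -41/10 -33/10 1 6 E
1 160/197 32/13 -8384/2561 -5232/2561 0 6 N
2 80/109 16/17 -3104/1853 -2232/1853 0 5 W
3 32/17 32/41 -1856/697 -1584/697 1 5 S
4 5/2 8/5 -41/10 -33/10 1 6 E
5 160/197 32/13 -8384/2561 -5232/2561 0 6 N
final 0 5 W

n=0: pose=(1,6,E); sL=5/2, sR=8/5; mL=-41/10, mR=-33/10; mL+mR=-37/5 → advance -1; mR−mL=4/5 → turn +1·90°
n=1: pose=(0,6,N); sL=160/197, sR=32/13; mL=-8384/2561, mR=-5232/2561; mL+mR=-13616/2561 → advance -1; mR−mL=16/13 → turn +1·90°
n=2: pose=(0,5,W); sL=80/109, sR=16/17; mL=-3104/1853, mR=-2232/1853; mL+mR=-5336/1853 → advance -1; mR−mL=8/17 → turn +1·90°
n=3: pose=(1,5,S); sL=32/17, sR=32/41; mL=-1856/697, mR=-1584/697; mL+mR=-3440/697 → advance -1; mR−mL=16/41 → turn +1·90°
n=4: pose=(1,6,E); sL=5/2, sR=8/5; mL=-41/10, mR=-33/10; mL+mR=-37/5 → advance -1; mR−mL=4/5 → turn +1·90°
n=5: pose=(0,6,N); sL=160/197, sR=32/13; mL=-8384/2561, mR=-5232/2561; mL+mR=-13616/2561 → advance -1; mR−mL=16/13 → turn +1·90°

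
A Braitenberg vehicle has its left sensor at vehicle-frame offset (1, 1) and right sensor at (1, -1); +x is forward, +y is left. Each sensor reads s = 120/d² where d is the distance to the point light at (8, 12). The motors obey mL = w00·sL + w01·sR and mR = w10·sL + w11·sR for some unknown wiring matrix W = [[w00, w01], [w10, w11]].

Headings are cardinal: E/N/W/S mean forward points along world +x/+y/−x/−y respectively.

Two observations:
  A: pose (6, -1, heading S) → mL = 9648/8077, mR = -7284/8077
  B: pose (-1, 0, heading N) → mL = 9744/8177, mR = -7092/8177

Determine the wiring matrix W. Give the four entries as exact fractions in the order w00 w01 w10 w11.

obs A: pose=(6,-1,S) → sL=120/197, sR=24/41, mL=9648/8077, mR=-7284/8077
obs B: pose=(-1,0,N) → sL=120/221, sR=24/37, mL=9744/8177, mR=-7092/8177
sensor matrix S = [[120/197, 24/41], [120/221, 24/37]]; det S = 5103360/66045629
solve [mL_A; mL_B] = S·[w00; w01] and [mR_A; mR_B] = S·[w10; w11]:
  w00 = 1, w01 = 1, w10 = -1, w11 = -1/2

1 1 -1 -1/2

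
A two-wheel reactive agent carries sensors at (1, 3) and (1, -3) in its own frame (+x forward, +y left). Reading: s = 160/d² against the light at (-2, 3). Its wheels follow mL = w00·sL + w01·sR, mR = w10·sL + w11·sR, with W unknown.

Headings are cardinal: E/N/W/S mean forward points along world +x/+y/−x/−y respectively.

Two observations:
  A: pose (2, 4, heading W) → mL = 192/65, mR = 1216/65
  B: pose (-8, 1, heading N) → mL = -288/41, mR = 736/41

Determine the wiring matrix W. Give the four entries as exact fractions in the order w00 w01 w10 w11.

1/2 -1/2 1 1

obs A: pose=(2,4,W) → sL=160/13, sR=32/5, mL=192/65, mR=1216/65
obs B: pose=(-8,1,N) → sL=80/41, sR=16, mL=-288/41, mR=736/41
sensor matrix S = [[160/13, 32/5], [80/41, 16]]; det S = 98304/533
solve [mL_A; mL_B] = S·[w00; w01] and [mR_A; mR_B] = S·[w10; w11]:
  w00 = 1/2, w01 = -1/2, w10 = 1, w11 = 1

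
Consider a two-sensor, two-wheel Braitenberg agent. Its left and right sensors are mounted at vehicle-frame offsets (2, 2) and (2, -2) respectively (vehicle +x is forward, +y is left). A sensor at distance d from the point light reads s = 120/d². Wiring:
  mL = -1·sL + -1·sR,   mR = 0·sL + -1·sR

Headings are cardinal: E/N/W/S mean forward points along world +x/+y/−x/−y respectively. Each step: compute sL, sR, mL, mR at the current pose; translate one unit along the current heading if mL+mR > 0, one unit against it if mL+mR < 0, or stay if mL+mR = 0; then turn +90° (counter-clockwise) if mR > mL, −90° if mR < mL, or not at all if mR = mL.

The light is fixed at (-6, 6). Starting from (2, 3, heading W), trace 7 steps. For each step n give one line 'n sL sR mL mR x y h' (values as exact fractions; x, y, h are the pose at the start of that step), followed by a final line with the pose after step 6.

0 120/61 120/37 -11760/2257 -120/37 2 3 W
1 60/73 60/37 -6600/2701 -60/37 3 3 S
2 120/121 120/137 -30960/16577 -120/137 3 4 E
3 10/3 6/5 -68/15 -6/5 2 4 N
4 120/61 120/37 -11760/2257 -120/37 2 3 W
5 60/73 60/37 -6600/2701 -60/37 3 3 S
6 120/121 120/137 -30960/16577 -120/137 3 4 E
final 2 4 N

n=0: pose=(2,3,W); sL=120/61, sR=120/37; mL=-11760/2257, mR=-120/37; mL+mR=-19080/2257 → advance -1; mR−mL=120/61 → turn +1·90°
n=1: pose=(3,3,S); sL=60/73, sR=60/37; mL=-6600/2701, mR=-60/37; mL+mR=-10980/2701 → advance -1; mR−mL=60/73 → turn +1·90°
n=2: pose=(3,4,E); sL=120/121, sR=120/137; mL=-30960/16577, mR=-120/137; mL+mR=-45480/16577 → advance -1; mR−mL=120/121 → turn +1·90°
n=3: pose=(2,4,N); sL=10/3, sR=6/5; mL=-68/15, mR=-6/5; mL+mR=-86/15 → advance -1; mR−mL=10/3 → turn +1·90°
n=4: pose=(2,3,W); sL=120/61, sR=120/37; mL=-11760/2257, mR=-120/37; mL+mR=-19080/2257 → advance -1; mR−mL=120/61 → turn +1·90°
n=5: pose=(3,3,S); sL=60/73, sR=60/37; mL=-6600/2701, mR=-60/37; mL+mR=-10980/2701 → advance -1; mR−mL=60/73 → turn +1·90°
n=6: pose=(3,4,E); sL=120/121, sR=120/137; mL=-30960/16577, mR=-120/137; mL+mR=-45480/16577 → advance -1; mR−mL=120/121 → turn +1·90°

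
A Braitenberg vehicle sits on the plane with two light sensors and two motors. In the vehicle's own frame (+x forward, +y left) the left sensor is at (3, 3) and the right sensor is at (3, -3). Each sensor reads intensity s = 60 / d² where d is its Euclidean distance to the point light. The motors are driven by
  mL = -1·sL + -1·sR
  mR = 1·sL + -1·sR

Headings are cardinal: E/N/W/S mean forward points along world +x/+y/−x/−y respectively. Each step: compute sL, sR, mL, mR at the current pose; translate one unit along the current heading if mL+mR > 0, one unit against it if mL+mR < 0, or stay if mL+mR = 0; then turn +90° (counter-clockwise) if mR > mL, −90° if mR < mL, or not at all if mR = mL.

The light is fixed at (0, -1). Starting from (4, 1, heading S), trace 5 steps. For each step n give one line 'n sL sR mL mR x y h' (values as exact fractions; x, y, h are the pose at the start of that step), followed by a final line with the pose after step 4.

n=0: pose=(4,1,S); sL=6/5, sR=30; mL=-156/5, mR=-144/5; mL+mR=-60 → advance -1; mR−mL=12/5 → turn +1·90°
n=1: pose=(4,2,E); sL=12/17, sR=60/49; mL=-1608/833, mR=-432/833; mL+mR=-120/49 → advance -1; mR−mL=24/17 → turn +1·90°
n=2: pose=(3,2,N); sL=5/3, sR=5/6; mL=-5/2, mR=5/6; mL+mR=-5/3 → advance -1; mR−mL=10/3 → turn +1·90°
n=3: pose=(3,1,W); sL=60, sR=12/5; mL=-312/5, mR=288/5; mL+mR=-24/5 → advance -1; mR−mL=120 → turn +1·90°
n=4: pose=(4,1,S); sL=6/5, sR=30; mL=-156/5, mR=-144/5; mL+mR=-60 → advance -1; mR−mL=12/5 → turn +1·90°

0 6/5 30 -156/5 -144/5 4 1 S
1 12/17 60/49 -1608/833 -432/833 4 2 E
2 5/3 5/6 -5/2 5/6 3 2 N
3 60 12/5 -312/5 288/5 3 1 W
4 6/5 30 -156/5 -144/5 4 1 S
final 4 2 E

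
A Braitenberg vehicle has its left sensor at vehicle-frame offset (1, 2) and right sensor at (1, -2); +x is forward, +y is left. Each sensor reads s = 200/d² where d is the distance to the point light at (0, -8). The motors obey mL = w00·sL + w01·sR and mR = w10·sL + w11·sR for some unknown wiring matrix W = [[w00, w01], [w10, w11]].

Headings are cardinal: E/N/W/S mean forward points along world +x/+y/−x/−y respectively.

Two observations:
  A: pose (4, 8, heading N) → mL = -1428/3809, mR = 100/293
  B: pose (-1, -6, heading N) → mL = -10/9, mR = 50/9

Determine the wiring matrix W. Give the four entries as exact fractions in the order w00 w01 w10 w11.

obs A: pose=(4,8,N) → sL=200/293, sR=8/13, mL=-1428/3809, mR=100/293
obs B: pose=(-1,-6,N) → sL=100/9, sR=20, mL=-10/9, mR=50/9
sensor matrix S = [[200/293, 8/13], [100/9, 20]]; det S = 233600/34281
solve [mL_A; mL_B] = S·[w00; w01] and [mR_A; mR_B] = S·[w10; w11]:
  w00 = -1, w01 = 1/2, w10 = 1/2, w11 = 0

-1 1/2 1/2 0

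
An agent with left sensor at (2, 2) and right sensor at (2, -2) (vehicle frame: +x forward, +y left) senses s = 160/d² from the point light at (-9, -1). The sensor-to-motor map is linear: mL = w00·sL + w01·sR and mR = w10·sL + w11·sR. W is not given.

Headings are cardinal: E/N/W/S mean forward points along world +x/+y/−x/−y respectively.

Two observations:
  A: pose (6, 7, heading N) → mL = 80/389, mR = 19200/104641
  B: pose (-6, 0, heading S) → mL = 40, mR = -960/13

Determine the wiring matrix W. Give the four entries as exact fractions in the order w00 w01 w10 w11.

0 1/2 1 -1

obs A: pose=(6,7,N) → sL=160/269, sR=160/389, mL=80/389, mR=19200/104641
obs B: pose=(-6,0,S) → sL=80/13, sR=80, mL=40, mR=-960/13
sensor matrix S = [[160/269, 160/389], [80/13, 80]]; det S = 61286400/1360333
solve [mL_A; mL_B] = S·[w00; w01] and [mR_A; mR_B] = S·[w10; w11]:
  w00 = 0, w01 = 1/2, w10 = 1, w11 = -1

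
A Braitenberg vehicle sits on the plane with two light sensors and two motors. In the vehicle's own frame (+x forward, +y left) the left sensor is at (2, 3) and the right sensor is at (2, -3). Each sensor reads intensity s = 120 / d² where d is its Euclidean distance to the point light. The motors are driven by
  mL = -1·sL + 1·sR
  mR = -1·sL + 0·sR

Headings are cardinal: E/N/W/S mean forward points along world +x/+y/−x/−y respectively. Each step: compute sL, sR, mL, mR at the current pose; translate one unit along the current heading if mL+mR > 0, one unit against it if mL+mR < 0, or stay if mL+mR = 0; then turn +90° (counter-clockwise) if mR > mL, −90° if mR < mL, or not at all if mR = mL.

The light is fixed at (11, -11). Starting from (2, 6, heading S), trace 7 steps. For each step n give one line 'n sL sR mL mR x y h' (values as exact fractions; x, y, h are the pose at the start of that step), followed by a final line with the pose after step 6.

n=0: pose=(2,6,S); sL=40/87, sR=40/123; mL=-160/1189, mR=-40/87; mL+mR=-2120/3567 → advance -1; mR−mL=-40/123 → turn -1·90°
n=1: pose=(2,7,W); sL=60/173, sR=60/281; mL=-6480/48613, mR=-60/173; mL+mR=-23340/48613 → advance -1; mR−mL=-60/281 → turn -1·90°
n=2: pose=(3,7,N); sL=120/521, sR=24/85; mL=2304/44285, mR=-120/521; mL+mR=-7896/44285 → advance -1; mR−mL=-24/85 → turn -1·90°
n=3: pose=(3,6,E); sL=30/109, sR=15/29; mL=765/3161, mR=-30/109; mL+mR=-105/3161 → advance -1; mR−mL=-15/29 → turn -1·90°
n=4: pose=(2,6,S); sL=40/87, sR=40/123; mL=-160/1189, mR=-40/87; mL+mR=-2120/3567 → advance -1; mR−mL=-40/123 → turn -1·90°
n=5: pose=(2,7,W); sL=60/173, sR=60/281; mL=-6480/48613, mR=-60/173; mL+mR=-23340/48613 → advance -1; mR−mL=-60/281 → turn -1·90°
n=6: pose=(3,7,N); sL=120/521, sR=24/85; mL=2304/44285, mR=-120/521; mL+mR=-7896/44285 → advance -1; mR−mL=-24/85 → turn -1·90°

0 40/87 40/123 -160/1189 -40/87 2 6 S
1 60/173 60/281 -6480/48613 -60/173 2 7 W
2 120/521 24/85 2304/44285 -120/521 3 7 N
3 30/109 15/29 765/3161 -30/109 3 6 E
4 40/87 40/123 -160/1189 -40/87 2 6 S
5 60/173 60/281 -6480/48613 -60/173 2 7 W
6 120/521 24/85 2304/44285 -120/521 3 7 N
final 3 6 E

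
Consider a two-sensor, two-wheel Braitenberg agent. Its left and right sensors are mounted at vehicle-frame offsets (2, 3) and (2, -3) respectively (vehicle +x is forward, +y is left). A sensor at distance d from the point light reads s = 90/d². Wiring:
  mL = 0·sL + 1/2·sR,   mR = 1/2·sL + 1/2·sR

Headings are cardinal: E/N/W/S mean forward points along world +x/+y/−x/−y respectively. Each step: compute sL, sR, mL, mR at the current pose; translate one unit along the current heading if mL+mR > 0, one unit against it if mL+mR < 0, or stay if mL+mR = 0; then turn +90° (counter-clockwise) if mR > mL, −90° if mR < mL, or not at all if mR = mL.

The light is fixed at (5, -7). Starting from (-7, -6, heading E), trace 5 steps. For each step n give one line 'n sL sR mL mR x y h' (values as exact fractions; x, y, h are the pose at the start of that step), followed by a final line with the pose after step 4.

0 45/58 45/52 45/104 2475/3016 -7 -6 E
1 18/41 90/73 45/73 2502/2993 -6 -6 N
2 9/17 45/97 45/194 819/1649 -6 -5 W
3 10/9 2/5 1/5 34/45 -7 -5 S
4 45/58 45/52 45/104 2475/3016 -7 -6 E
final -6 -6 N

n=0: pose=(-7,-6,E); sL=45/58, sR=45/52; mL=45/104, mR=2475/3016; mL+mR=945/754 → advance +1; mR−mL=45/116 → turn +1·90°
n=1: pose=(-6,-6,N); sL=18/41, sR=90/73; mL=45/73, mR=2502/2993; mL+mR=4347/2993 → advance +1; mR−mL=9/41 → turn +1·90°
n=2: pose=(-6,-5,W); sL=9/17, sR=45/97; mL=45/194, mR=819/1649; mL+mR=2403/3298 → advance +1; mR−mL=9/34 → turn +1·90°
n=3: pose=(-7,-5,S); sL=10/9, sR=2/5; mL=1/5, mR=34/45; mL+mR=43/45 → advance +1; mR−mL=5/9 → turn +1·90°
n=4: pose=(-7,-6,E); sL=45/58, sR=45/52; mL=45/104, mR=2475/3016; mL+mR=945/754 → advance +1; mR−mL=45/116 → turn +1·90°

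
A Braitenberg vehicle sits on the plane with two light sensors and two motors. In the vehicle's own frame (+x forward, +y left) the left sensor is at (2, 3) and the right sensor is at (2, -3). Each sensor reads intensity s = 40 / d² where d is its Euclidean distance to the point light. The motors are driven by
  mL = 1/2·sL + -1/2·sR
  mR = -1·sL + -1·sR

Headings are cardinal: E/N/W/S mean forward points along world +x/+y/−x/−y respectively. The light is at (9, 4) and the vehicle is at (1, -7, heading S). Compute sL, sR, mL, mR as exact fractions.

20/97 4/29 96/2813 -968/2813

left sensor world pos  = (4, -9); dL² = 194
right sensor world pos = (-2, -9); dR² = 290
sL = 40/194 = 20/97
sR = 40/290 = 4/29
mL = 1/2·sL + -1/2·sR = 96/2813
mR = -1·sL + -1·sR = -968/2813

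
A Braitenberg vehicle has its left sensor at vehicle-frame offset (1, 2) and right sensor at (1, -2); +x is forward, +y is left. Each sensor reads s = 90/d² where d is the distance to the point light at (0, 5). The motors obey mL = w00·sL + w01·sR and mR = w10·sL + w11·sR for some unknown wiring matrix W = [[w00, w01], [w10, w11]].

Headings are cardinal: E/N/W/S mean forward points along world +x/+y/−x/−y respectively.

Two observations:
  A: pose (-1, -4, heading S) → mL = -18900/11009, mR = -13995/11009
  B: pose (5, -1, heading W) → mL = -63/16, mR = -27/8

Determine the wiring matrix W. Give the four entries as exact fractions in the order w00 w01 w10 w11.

-1 -1 -1/2 -1

obs A: pose=(-1,-4,S) → sL=90/101, sR=90/109, mL=-18900/11009, mR=-13995/11009
obs B: pose=(5,-1,W) → sL=9/8, sR=45/16, mL=-63/16, mR=-27/8
sensor matrix S = [[90/101, 90/109], [9/8, 45/16]]; det S = 138915/88072
solve [mL_A; mL_B] = S·[w00; w01] and [mR_A; mR_B] = S·[w10; w11]:
  w00 = -1, w01 = -1, w10 = -1/2, w11 = -1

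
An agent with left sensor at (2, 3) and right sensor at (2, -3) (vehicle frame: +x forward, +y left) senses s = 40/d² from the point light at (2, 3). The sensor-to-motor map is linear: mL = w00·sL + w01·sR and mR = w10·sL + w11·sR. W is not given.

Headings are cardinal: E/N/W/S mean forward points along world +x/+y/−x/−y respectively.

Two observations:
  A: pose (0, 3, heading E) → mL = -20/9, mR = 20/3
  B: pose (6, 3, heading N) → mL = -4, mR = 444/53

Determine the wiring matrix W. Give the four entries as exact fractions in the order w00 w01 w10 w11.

-1/2 0 1 1/2

obs A: pose=(0,3,E) → sL=40/9, sR=40/9, mL=-20/9, mR=20/3
obs B: pose=(6,3,N) → sL=8, sR=40/53, mL=-4, mR=444/53
sensor matrix S = [[40/9, 40/9], [8, 40/53]]; det S = -5120/159
solve [mL_A; mL_B] = S·[w00; w01] and [mR_A; mR_B] = S·[w10; w11]:
  w00 = -1/2, w01 = 0, w10 = 1, w11 = 1/2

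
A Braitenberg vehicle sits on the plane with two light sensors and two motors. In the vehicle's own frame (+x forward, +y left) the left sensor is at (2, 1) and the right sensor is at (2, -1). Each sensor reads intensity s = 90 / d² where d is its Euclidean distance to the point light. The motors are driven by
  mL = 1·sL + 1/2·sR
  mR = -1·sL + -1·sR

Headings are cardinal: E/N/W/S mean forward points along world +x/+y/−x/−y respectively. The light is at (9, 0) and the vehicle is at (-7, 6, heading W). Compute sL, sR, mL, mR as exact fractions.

90/349 90/373 49275/130177 -64980/130177

left sensor world pos  = (-9, 5); dL² = 349
right sensor world pos = (-9, 7); dR² = 373
sL = 90/349 = 90/349
sR = 90/373 = 90/373
mL = 1·sL + 1/2·sR = 49275/130177
mR = -1·sL + -1·sR = -64980/130177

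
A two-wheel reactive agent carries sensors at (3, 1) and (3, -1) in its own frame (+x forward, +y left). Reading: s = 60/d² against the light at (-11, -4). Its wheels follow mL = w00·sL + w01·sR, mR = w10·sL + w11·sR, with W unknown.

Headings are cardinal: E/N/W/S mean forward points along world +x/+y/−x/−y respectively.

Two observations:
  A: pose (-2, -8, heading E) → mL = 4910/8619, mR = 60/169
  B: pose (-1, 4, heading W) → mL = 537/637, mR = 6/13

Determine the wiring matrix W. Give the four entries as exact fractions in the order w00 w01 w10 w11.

1 1/2 0 1

obs A: pose=(-2,-8,E) → sL=20/51, sR=60/169, mL=4910/8619, mR=60/169
obs B: pose=(-1,4,W) → sL=30/49, sR=6/13, mL=537/637, mR=6/13
sensor matrix S = [[20/51, 60/169], [30/49, 6/13]]; det S = -5120/140777
solve [mL_A; mL_B] = S·[w00; w01] and [mR_A; mR_B] = S·[w10; w11]:
  w00 = 1, w01 = 1/2, w10 = 0, w11 = 1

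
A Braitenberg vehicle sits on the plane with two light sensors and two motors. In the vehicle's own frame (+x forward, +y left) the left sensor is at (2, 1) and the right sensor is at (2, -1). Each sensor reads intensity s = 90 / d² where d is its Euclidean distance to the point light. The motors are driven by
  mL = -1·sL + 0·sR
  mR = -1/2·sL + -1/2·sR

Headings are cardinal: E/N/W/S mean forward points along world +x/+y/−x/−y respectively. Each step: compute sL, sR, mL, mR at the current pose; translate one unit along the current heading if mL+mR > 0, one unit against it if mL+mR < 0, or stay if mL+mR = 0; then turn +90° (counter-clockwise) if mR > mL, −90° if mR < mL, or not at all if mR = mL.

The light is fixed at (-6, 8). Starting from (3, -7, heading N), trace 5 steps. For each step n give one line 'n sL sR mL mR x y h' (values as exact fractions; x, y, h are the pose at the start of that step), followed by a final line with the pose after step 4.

n=0: pose=(3,-7,N); sL=90/233, sR=90/269; mL=-90/233, mR=-22590/62677; mL+mR=-46800/62677 → advance -1; mR−mL=1620/62677 → turn +1·90°
n=1: pose=(3,-8,W); sL=45/169, sR=45/137; mL=-45/169, mR=-6885/23153; mL+mR=-13050/23153 → advance -1; mR−mL=-720/23153 → turn -1·90°
n=2: pose=(4,-8,N); sL=90/277, sR=90/317; mL=-90/277, mR=-26730/87809; mL+mR=-55260/87809 → advance -1; mR−mL=1800/87809 → turn +1·90°
n=3: pose=(4,-9,W); sL=45/194, sR=9/32; mL=-45/194, mR=-1593/6208; mL+mR=-3033/6208 → advance -1; mR−mL=-153/6208 → turn -1·90°
n=4: pose=(5,-9,N); sL=18/65, sR=10/41; mL=-18/65, mR=-694/2665; mL+mR=-1432/2665 → advance -1; mR−mL=44/2665 → turn +1·90°

0 90/233 90/269 -90/233 -22590/62677 3 -7 N
1 45/169 45/137 -45/169 -6885/23153 3 -8 W
2 90/277 90/317 -90/277 -26730/87809 4 -8 N
3 45/194 9/32 -45/194 -1593/6208 4 -9 W
4 18/65 10/41 -18/65 -694/2665 5 -9 N
final 5 -10 W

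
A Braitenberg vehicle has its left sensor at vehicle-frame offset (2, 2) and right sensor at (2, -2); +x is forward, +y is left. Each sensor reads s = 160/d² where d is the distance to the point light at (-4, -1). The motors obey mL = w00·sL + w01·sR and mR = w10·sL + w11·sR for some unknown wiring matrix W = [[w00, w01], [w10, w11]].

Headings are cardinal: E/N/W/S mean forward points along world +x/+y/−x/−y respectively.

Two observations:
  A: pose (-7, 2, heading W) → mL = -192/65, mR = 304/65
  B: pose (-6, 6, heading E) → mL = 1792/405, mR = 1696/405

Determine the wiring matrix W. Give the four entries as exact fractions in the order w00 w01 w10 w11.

-1 1 1/2 1/2

obs A: pose=(-7,2,W) → sL=80/13, sR=16/5, mL=-192/65, mR=304/65
obs B: pose=(-6,6,E) → sL=160/81, sR=32/5, mL=1792/405, mR=1696/405
sensor matrix S = [[80/13, 16/5], [160/81, 32/5]]; det S = 34816/1053
solve [mL_A; mL_B] = S·[w00; w01] and [mR_A; mR_B] = S·[w10; w11]:
  w00 = -1, w01 = 1, w10 = 1/2, w11 = 1/2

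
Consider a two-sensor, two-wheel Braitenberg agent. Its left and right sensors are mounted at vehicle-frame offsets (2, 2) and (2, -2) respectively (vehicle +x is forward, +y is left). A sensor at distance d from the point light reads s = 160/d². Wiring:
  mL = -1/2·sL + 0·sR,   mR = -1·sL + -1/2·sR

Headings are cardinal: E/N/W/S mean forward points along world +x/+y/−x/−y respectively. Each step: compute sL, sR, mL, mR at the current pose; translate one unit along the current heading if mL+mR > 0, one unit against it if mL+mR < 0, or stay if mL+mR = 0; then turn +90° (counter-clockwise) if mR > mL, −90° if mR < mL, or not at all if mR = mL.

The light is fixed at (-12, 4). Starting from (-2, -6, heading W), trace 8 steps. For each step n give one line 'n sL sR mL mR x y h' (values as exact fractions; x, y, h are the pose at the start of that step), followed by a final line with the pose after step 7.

0 10/13 5/4 -5/13 -145/104 -2 -6 W
1 32/29 160/233 -16/29 -9776/6757 -1 -6 N
2 16/25 80/169 -8/25 -3704/4225 -1 -7 E
3 160/313 160/233 -80/313 -62320/72929 -2 -7 S
4 10/13 5/4 -5/13 -145/104 -2 -6 W
5 32/29 160/233 -16/29 -9776/6757 -1 -6 N
6 16/25 80/169 -8/25 -3704/4225 -1 -7 E
7 160/313 160/233 -80/313 -62320/72929 -2 -7 S
final -2 -6 W

n=0: pose=(-2,-6,W); sL=10/13, sR=5/4; mL=-5/13, mR=-145/104; mL+mR=-185/104 → advance -1; mR−mL=-105/104 → turn -1·90°
n=1: pose=(-1,-6,N); sL=32/29, sR=160/233; mL=-16/29, mR=-9776/6757; mL+mR=-13504/6757 → advance -1; mR−mL=-6048/6757 → turn -1·90°
n=2: pose=(-1,-7,E); sL=16/25, sR=80/169; mL=-8/25, mR=-3704/4225; mL+mR=-5056/4225 → advance -1; mR−mL=-2352/4225 → turn -1·90°
n=3: pose=(-2,-7,S); sL=160/313, sR=160/233; mL=-80/313, mR=-62320/72929; mL+mR=-80960/72929 → advance -1; mR−mL=-43680/72929 → turn -1·90°
n=4: pose=(-2,-6,W); sL=10/13, sR=5/4; mL=-5/13, mR=-145/104; mL+mR=-185/104 → advance -1; mR−mL=-105/104 → turn -1·90°
n=5: pose=(-1,-6,N); sL=32/29, sR=160/233; mL=-16/29, mR=-9776/6757; mL+mR=-13504/6757 → advance -1; mR−mL=-6048/6757 → turn -1·90°
n=6: pose=(-1,-7,E); sL=16/25, sR=80/169; mL=-8/25, mR=-3704/4225; mL+mR=-5056/4225 → advance -1; mR−mL=-2352/4225 → turn -1·90°
n=7: pose=(-2,-7,S); sL=160/313, sR=160/233; mL=-80/313, mR=-62320/72929; mL+mR=-80960/72929 → advance -1; mR−mL=-43680/72929 → turn -1·90°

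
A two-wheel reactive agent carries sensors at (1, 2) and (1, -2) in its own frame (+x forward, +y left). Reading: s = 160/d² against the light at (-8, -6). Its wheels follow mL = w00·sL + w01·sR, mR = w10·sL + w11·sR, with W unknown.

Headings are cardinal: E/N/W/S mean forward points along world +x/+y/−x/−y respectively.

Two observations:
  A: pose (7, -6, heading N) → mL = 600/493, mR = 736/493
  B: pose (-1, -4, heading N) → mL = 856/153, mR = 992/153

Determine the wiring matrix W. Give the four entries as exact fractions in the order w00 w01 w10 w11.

obs A: pose=(7,-6,N) → sL=16/17, sR=16/29, mL=600/493, mR=736/493
obs B: pose=(-1,-4,N) → sL=80/17, sR=16/9, mL=856/153, mR=992/153
sensor matrix S = [[16/17, 16/29], [80/17, 16/9]]; det S = -4096/4437
solve [mL_A; mL_B] = S·[w00; w01] and [mR_A; mR_B] = S·[w10; w11]:
  w00 = 1, w01 = 1/2, w10 = 1, w11 = 1

1 1/2 1 1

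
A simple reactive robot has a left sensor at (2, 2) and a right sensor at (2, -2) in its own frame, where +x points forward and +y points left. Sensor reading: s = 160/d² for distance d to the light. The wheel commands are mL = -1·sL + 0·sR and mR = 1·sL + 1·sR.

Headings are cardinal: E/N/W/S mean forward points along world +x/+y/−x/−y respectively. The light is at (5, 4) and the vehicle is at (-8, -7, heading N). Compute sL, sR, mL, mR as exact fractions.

80/153 80/101 -80/153 20320/15453

left sensor world pos  = (-10, -5); dL² = 306
right sensor world pos = (-6, -5); dR² = 202
sL = 160/306 = 80/153
sR = 160/202 = 80/101
mL = -1·sL + 0·sR = -80/153
mR = 1·sL + 1·sR = 20320/15453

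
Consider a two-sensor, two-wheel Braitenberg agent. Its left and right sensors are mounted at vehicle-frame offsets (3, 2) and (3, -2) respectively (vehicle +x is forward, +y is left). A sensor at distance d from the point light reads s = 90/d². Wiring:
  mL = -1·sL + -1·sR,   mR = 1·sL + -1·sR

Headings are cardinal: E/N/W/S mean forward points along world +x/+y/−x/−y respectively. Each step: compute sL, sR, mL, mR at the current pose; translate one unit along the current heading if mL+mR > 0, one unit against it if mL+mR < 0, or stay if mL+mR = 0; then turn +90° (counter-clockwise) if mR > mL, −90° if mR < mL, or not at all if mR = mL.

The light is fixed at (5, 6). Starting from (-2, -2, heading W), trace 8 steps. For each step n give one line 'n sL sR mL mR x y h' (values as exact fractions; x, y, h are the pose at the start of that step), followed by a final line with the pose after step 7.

0 9/20 45/68 -189/170 -18/85 -2 -2 W
1 90/137 18/37 -5796/5069 864/5069 -1 -2 S
2 45/17 1 -62/17 28/17 -1 -1 E
3 90/97 90/41 -12420/3977 -5040/3977 -2 -1 N
4 9/20 45/68 -189/170 -18/85 -2 -2 W
5 90/137 18/37 -5796/5069 864/5069 -1 -2 S
6 45/17 1 -62/17 28/17 -1 -1 E
7 90/97 90/41 -12420/3977 -5040/3977 -2 -1 N
final -2 -2 W

n=0: pose=(-2,-2,W); sL=9/20, sR=45/68; mL=-189/170, mR=-18/85; mL+mR=-45/34 → advance -1; mR−mL=9/10 → turn +1·90°
n=1: pose=(-1,-2,S); sL=90/137, sR=18/37; mL=-5796/5069, mR=864/5069; mL+mR=-36/37 → advance -1; mR−mL=180/137 → turn +1·90°
n=2: pose=(-1,-1,E); sL=45/17, sR=1; mL=-62/17, mR=28/17; mL+mR=-2 → advance -1; mR−mL=90/17 → turn +1·90°
n=3: pose=(-2,-1,N); sL=90/97, sR=90/41; mL=-12420/3977, mR=-5040/3977; mL+mR=-180/41 → advance -1; mR−mL=180/97 → turn +1·90°
n=4: pose=(-2,-2,W); sL=9/20, sR=45/68; mL=-189/170, mR=-18/85; mL+mR=-45/34 → advance -1; mR−mL=9/10 → turn +1·90°
n=5: pose=(-1,-2,S); sL=90/137, sR=18/37; mL=-5796/5069, mR=864/5069; mL+mR=-36/37 → advance -1; mR−mL=180/137 → turn +1·90°
n=6: pose=(-1,-1,E); sL=45/17, sR=1; mL=-62/17, mR=28/17; mL+mR=-2 → advance -1; mR−mL=90/17 → turn +1·90°
n=7: pose=(-2,-1,N); sL=90/97, sR=90/41; mL=-12420/3977, mR=-5040/3977; mL+mR=-180/41 → advance -1; mR−mL=180/97 → turn +1·90°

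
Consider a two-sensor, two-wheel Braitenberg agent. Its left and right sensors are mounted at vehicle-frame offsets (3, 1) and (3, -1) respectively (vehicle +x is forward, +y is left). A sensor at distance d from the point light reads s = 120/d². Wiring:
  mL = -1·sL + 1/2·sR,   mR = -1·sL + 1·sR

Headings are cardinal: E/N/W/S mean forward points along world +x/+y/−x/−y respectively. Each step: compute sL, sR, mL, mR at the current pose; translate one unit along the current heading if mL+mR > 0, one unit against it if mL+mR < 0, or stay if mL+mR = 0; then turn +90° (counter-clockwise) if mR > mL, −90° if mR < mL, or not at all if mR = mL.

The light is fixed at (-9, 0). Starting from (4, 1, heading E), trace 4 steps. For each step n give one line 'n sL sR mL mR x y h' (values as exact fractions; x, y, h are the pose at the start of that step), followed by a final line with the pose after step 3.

n=0: pose=(4,1,E); sL=6/13, sR=15/32; mL=-189/832, mR=3/416; mL+mR=-183/832 → advance -1; mR−mL=15/64 → turn +1·90°
n=1: pose=(3,1,N); sL=120/137, sR=24/37; mL=-2796/5069, mR=-1152/5069; mL+mR=-3948/5069 → advance -1; mR−mL=12/37 → turn +1·90°
n=2: pose=(3,0,W); sL=60/41, sR=60/41; mL=-30/41, mR=0; mL+mR=-30/41 → advance -1; mR−mL=30/41 → turn +1·90°
n=3: pose=(4,0,S); sL=24/41, sR=40/51; mL=-404/2091, mR=416/2091; mL+mR=4/697 → advance +1; mR−mL=20/51 → turn +1·90°

0 6/13 15/32 -189/832 3/416 4 1 E
1 120/137 24/37 -2796/5069 -1152/5069 3 1 N
2 60/41 60/41 -30/41 0 3 0 W
3 24/41 40/51 -404/2091 416/2091 4 0 S
final 4 -1 E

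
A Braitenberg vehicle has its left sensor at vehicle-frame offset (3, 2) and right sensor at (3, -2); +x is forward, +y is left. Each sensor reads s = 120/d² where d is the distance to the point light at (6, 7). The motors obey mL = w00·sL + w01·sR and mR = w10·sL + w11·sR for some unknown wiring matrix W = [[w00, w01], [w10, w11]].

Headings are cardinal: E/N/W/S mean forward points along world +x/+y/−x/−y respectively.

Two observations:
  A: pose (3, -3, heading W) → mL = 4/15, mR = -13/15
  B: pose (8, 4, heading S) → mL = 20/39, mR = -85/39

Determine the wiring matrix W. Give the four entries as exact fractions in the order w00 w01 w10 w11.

-1/2 1/2 1/2 -1

obs A: pose=(3,-3,W) → sL=2/3, sR=6/5, mL=4/15, mR=-13/15
obs B: pose=(8,4,S) → sL=30/13, sR=10/3, mL=20/39, mR=-85/39
sensor matrix S = [[2/3, 6/5], [30/13, 10/3]]; det S = -64/117
solve [mL_A; mL_B] = S·[w00; w01] and [mR_A; mR_B] = S·[w10; w11]:
  w00 = -1/2, w01 = 1/2, w10 = 1/2, w11 = -1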